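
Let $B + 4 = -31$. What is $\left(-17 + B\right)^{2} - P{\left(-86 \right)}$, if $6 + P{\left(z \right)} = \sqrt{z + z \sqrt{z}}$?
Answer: $2710 - \sqrt{-86 - 86 i \sqrt{86}} \approx 2691.1 + 21.073 i$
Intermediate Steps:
$B = -35$ ($B = -4 - 31 = -35$)
$P{\left(z \right)} = -6 + \sqrt{z + z^{\frac{3}{2}}}$ ($P{\left(z \right)} = -6 + \sqrt{z + z \sqrt{z}} = -6 + \sqrt{z + z^{\frac{3}{2}}}$)
$\left(-17 + B\right)^{2} - P{\left(-86 \right)} = \left(-17 - 35\right)^{2} - \left(-6 + \sqrt{-86 + \left(-86\right)^{\frac{3}{2}}}\right) = \left(-52\right)^{2} - \left(-6 + \sqrt{-86 - 86 i \sqrt{86}}\right) = 2704 + \left(6 - \sqrt{-86 - 86 i \sqrt{86}}\right) = 2710 - \sqrt{-86 - 86 i \sqrt{86}}$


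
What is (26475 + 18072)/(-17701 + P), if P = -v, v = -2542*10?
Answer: 479/83 ≈ 5.7711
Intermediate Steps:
v = -25420
P = 25420 (P = -1*(-25420) = 25420)
(26475 + 18072)/(-17701 + P) = (26475 + 18072)/(-17701 + 25420) = 44547/7719 = 44547*(1/7719) = 479/83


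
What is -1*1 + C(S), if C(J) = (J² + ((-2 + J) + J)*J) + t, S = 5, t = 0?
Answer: 64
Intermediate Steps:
C(J) = J² + J*(-2 + 2*J) (C(J) = (J² + ((-2 + J) + J)*J) + 0 = (J² + (-2 + 2*J)*J) + 0 = (J² + J*(-2 + 2*J)) + 0 = J² + J*(-2 + 2*J))
-1*1 + C(S) = -1*1 + 5*(-2 + 3*5) = -1 + 5*(-2 + 15) = -1 + 5*13 = -1 + 65 = 64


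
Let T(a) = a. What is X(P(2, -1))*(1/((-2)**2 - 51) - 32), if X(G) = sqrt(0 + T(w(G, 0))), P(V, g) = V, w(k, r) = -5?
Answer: -1505*I*sqrt(5)/47 ≈ -71.602*I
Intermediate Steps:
X(G) = I*sqrt(5) (X(G) = sqrt(0 - 5) = sqrt(-5) = I*sqrt(5))
X(P(2, -1))*(1/((-2)**2 - 51) - 32) = (I*sqrt(5))*(1/((-2)**2 - 51) - 32) = (I*sqrt(5))*(1/(4 - 51) - 32) = (I*sqrt(5))*(1/(-47) - 32) = (I*sqrt(5))*(-1/47 - 32) = (I*sqrt(5))*(-1505/47) = -1505*I*sqrt(5)/47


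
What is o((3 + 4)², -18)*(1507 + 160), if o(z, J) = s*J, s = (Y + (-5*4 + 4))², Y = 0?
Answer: -7681536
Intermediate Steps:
s = 256 (s = (0 + (-5*4 + 4))² = (0 + (-20 + 4))² = (0 - 16)² = (-16)² = 256)
o(z, J) = 256*J
o((3 + 4)², -18)*(1507 + 160) = (256*(-18))*(1507 + 160) = -4608*1667 = -7681536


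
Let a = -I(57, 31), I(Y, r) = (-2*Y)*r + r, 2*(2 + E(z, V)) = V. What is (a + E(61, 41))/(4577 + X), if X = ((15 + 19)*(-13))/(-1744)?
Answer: 3070748/3991365 ≈ 0.76935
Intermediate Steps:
E(z, V) = -2 + V/2
I(Y, r) = r - 2*Y*r (I(Y, r) = -2*Y*r + r = r - 2*Y*r)
a = 3503 (a = -31*(1 - 2*57) = -31*(1 - 114) = -31*(-113) = -1*(-3503) = 3503)
X = 221/872 (X = (34*(-13))*(-1/1744) = -442*(-1/1744) = 221/872 ≈ 0.25344)
(a + E(61, 41))/(4577 + X) = (3503 + (-2 + (½)*41))/(4577 + 221/872) = (3503 + (-2 + 41/2))/(3991365/872) = (3503 + 37/2)*(872/3991365) = (7043/2)*(872/3991365) = 3070748/3991365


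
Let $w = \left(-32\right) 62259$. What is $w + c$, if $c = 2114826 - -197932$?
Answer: $320470$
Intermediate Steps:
$c = 2312758$ ($c = 2114826 + 197932 = 2312758$)
$w = -1992288$
$w + c = -1992288 + 2312758 = 320470$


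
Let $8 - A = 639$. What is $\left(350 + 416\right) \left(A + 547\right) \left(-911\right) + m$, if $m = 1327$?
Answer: $58618711$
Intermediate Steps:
$A = -631$ ($A = 8 - 639 = -631$)
$\left(350 + 416\right) \left(A + 547\right) \left(-911\right) + m = \left(350 + 416\right) \left(-631 + 547\right) \left(-911\right) + 1327 = 766 \left(-84\right) \left(-911\right) + 1327 = \left(-64344\right) \left(-911\right) + 1327 = 58617384 + 1327 = 58618711$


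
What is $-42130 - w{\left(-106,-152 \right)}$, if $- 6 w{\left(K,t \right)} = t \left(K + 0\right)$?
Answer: $- \frac{118334}{3} \approx -39445.0$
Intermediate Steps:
$w{\left(K,t \right)} = - \frac{K t}{6}$ ($w{\left(K,t \right)} = - \frac{t \left(K + 0\right)}{6} = - \frac{t K}{6} = - \frac{K t}{6}$)
$-42130 - w{\left(-106,-152 \right)} = -42130 - \left(- \frac{1}{6}\right) \left(-106\right) \left(-152\right) = -42130 - - \frac{8056}{3} = -42130 + \frac{8056}{3} = - \frac{118334}{3}$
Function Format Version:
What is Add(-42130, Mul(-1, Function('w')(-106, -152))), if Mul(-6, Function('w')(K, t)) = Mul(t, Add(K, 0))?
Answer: Rational(-118334, 3) ≈ -39445.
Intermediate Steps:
Function('w')(K, t) = Mul(Rational(-1, 6), K, t) (Function('w')(K, t) = Mul(Rational(-1, 6), Mul(t, Add(K, 0))) = Mul(Rational(-1, 6), Mul(t, K)) = Mul(Rational(-1, 6), Mul(K, t)) = Mul(Rational(-1, 6), K, t))
Add(-42130, Mul(-1, Function('w')(-106, -152))) = Add(-42130, Mul(-1, Mul(Rational(-1, 6), -106, -152))) = Add(-42130, Mul(-1, Rational(-8056, 3))) = Add(-42130, Rational(8056, 3)) = Rational(-118334, 3)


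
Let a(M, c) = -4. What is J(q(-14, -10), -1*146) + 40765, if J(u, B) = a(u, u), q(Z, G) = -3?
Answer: 40761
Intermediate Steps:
J(u, B) = -4
J(q(-14, -10), -1*146) + 40765 = -4 + 40765 = 40761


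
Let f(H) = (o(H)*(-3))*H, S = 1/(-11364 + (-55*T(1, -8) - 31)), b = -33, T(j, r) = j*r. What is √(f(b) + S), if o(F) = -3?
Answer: 2*I*√8910895595/10955 ≈ 17.234*I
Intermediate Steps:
S = -1/10955 (S = 1/(-11364 + (-55*(-8) - 31)) = 1/(-11364 + (440 - 31)) = 1/(-11364 + 409) = 1/(-10955) = -1/10955 ≈ -9.1283e-5)
f(H) = 9*H (f(H) = (-3*(-3))*H = 9*H)
√(f(b) + S) = √(9*(-33) - 1/10955) = √(-297 - 1/10955) = √(-3253636/10955) = 2*I*√8910895595/10955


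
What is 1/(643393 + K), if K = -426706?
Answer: 1/216687 ≈ 4.6150e-6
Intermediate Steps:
1/(643393 + K) = 1/(643393 - 426706) = 1/216687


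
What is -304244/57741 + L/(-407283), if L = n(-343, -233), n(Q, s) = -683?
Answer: -13763774661/2612991967 ≈ -5.2674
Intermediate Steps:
L = -683
-304244/57741 + L/(-407283) = -304244/57741 - 683/(-407283) = -304244*1/57741 - 683*(-1/407283) = -304244/57741 + 683/407283 = -13763774661/2612991967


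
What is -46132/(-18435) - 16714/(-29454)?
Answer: 92605251/30165805 ≈ 3.0699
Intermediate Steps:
-46132/(-18435) - 16714/(-29454) = -46132*(-1/18435) - 16714*(-1/29454) = 46132/18435 + 8357/14727 = 92605251/30165805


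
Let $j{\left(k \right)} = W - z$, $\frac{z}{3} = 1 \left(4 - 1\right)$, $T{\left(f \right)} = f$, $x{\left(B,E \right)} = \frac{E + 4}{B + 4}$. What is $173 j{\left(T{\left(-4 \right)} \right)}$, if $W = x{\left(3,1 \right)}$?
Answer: $- \frac{10034}{7} \approx -1433.4$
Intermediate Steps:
$x{\left(B,E \right)} = \frac{4 + E}{4 + B}$
$z = 9$ ($z = 3 \cdot 1 \left(4 - 1\right) = 3 \cdot 1 \cdot 3 = 3 \cdot 3 = 9$)
$W = \frac{5}{7}$ ($W = \frac{4 + 1}{4 + 3} = \frac{1}{7} \cdot 5 = \frac{5}{7} \approx 0.71429$)
$j{\left(k \right)} = - \frac{58}{7}$ ($j{\left(k \right)} = \frac{5}{7} - 9 = - \frac{58}{7}$)
$173 j{\left(T{\left(-4 \right)} \right)} = 173 \left(- \frac{58}{7}\right) = - \frac{10034}{7}$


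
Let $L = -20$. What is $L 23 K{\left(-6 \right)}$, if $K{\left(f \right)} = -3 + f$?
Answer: $4140$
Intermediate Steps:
$L 23 K{\left(-6 \right)} = \left(-20\right) 23 \left(-3 - 6\right) = \left(-460\right) \left(-9\right) = 4140$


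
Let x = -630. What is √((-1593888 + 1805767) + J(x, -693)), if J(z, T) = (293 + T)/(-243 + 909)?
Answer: √2610553759/111 ≈ 460.30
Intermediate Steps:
J(z, T) = 293/666 + T/666 (J(z, T) = (293 + T)/666 = (293 + T)*(1/666) = 293/666 + T/666)
√((-1593888 + 1805767) + J(x, -693)) = √((-1593888 + 1805767) + (293/666 + (1/666)*(-693))) = √(211879 + (293/666 - 77/74)) = √(211879 - 200/333) = √(70555507/333) = √2610553759/111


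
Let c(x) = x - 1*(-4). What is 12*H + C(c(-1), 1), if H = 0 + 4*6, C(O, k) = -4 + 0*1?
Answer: 284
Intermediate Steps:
c(x) = 4 + x (c(x) = x + 4 = 4 + x)
C(O, k) = -4 (C(O, k) = -4 + 0 = -4)
H = 24 (H = 0 + 24 = 24)
12*H + C(c(-1), 1) = 12*24 - 4 = 288 - 4 = 284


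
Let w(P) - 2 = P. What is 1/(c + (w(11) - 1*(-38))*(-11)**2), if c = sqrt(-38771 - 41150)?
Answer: 6171/38161162 - I*sqrt(79921)/38161162 ≈ 0.00016171 - 7.4081e-6*I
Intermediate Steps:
c = I*sqrt(79921) (c = sqrt(-79921) = I*sqrt(79921) ≈ 282.7*I)
w(P) = 2 + P
1/(c + (w(11) - 1*(-38))*(-11)**2) = 1/(I*sqrt(79921) + ((2 + 11) - 1*(-38))*(-11)**2) = 1/(I*sqrt(79921) + (13 + 38)*121) = 1/(I*sqrt(79921) + 51*121) = 1/(I*sqrt(79921) + 6171) = 1/(6171 + I*sqrt(79921))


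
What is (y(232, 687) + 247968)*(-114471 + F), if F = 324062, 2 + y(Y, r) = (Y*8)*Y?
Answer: 142219649778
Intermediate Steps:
y(Y, r) = -2 + 8*Y**2 (y(Y, r) = -2 + (Y*8)*Y = -2 + (8*Y)*Y = -2 + 8*Y**2)
(y(232, 687) + 247968)*(-114471 + F) = ((-2 + 8*232**2) + 247968)*(-114471 + 324062) = ((-2 + 8*53824) + 247968)*209591 = ((-2 + 430592) + 247968)*209591 = (430590 + 247968)*209591 = 678558*209591 = 142219649778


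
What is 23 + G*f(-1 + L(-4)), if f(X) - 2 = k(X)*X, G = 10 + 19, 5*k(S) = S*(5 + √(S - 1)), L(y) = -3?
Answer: 545 + 464*I*√5/5 ≈ 545.0 + 207.51*I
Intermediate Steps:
k(S) = S*(5 + √(-1 + S))/5 (k(S) = (S*(5 + √(S - 1)))/5 = (S*(5 + √(-1 + S)))/5 = S*(5 + √(-1 + S))/5)
G = 29
f(X) = 2 + X²*(5 + √(-1 + X))/5 (f(X) = 2 + (X*(5 + √(-1 + X))/5)*X = 2 + X²*(5 + √(-1 + X))/5)
23 + G*f(-1 + L(-4)) = 23 + 29*(2 + (-1 - 3)²*(5 + √(-1 + (-1 - 3)))/5) = 23 + 29*(2 + (⅕)*(-4)²*(5 + √(-1 - 4))) = 23 + 29*(2 + (⅕)*16*(5 + √(-5))) = 23 + 29*(2 + (⅕)*16*(5 + I*√5)) = 23 + 29*(2 + (16 + 16*I*√5/5)) = 23 + 29*(18 + 16*I*√5/5) = 23 + (522 + 464*I*√5/5) = 545 + 464*I*√5/5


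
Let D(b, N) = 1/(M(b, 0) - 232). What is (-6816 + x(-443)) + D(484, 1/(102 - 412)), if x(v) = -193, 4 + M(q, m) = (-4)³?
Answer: -2102701/300 ≈ -7009.0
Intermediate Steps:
M(q, m) = -68 (M(q, m) = -4 + (-4)³ = -4 - 64 = -68)
D(b, N) = -1/300 (D(b, N) = 1/(-68 - 232) = 1/(-300) = -1/300)
(-6816 + x(-443)) + D(484, 1/(102 - 412)) = (-6816 - 193) - 1/300 = -7009 - 1/300 = -2102701/300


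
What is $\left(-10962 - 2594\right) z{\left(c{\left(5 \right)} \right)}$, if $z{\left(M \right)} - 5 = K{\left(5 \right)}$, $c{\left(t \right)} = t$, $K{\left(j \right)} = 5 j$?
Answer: $-406680$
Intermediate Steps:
$z{\left(M \right)} = 30$ ($z{\left(M \right)} = 5 + 5 \cdot 5 = 5 + 25 = 30$)
$\left(-10962 - 2594\right) z{\left(c{\left(5 \right)} \right)} = \left(-10962 - 2594\right) 30 = \left(-13556\right) 30 = -406680$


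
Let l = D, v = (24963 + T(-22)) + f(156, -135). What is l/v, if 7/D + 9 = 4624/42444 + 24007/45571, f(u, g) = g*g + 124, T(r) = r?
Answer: -376097463/19454365230560 ≈ -1.9332e-5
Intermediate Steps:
f(u, g) = 124 + g² (f(u, g) = g² + 124 = 124 + g²)
v = 43290 (v = (24963 - 22) + (124 + (-135)²) = 24941 + (124 + 18225) = 24941 + 18349 = 43290)
D = -3384877167/4044566576 (D = 7/(-9 + (4624/42444 + 24007/45571)) = 7/(-9 + (4624*(1/42444) + 24007*(1/45571))) = 7/(-9 + (1156/10611 + 24007/45571)) = 7/(-9 + 307418353/483553881) = 7/(-4044566576/483553881) = 7*(-483553881/4044566576) = -3384877167/4044566576 ≈ -0.83689)
l = -3384877167/4044566576 ≈ -0.83689
l/v = -3384877167/4044566576/43290 = -3384877167/4044566576*1/43290 = -376097463/19454365230560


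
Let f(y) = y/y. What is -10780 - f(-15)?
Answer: -10781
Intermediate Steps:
f(y) = 1
-10780 - f(-15) = -10780 - 1*1 = -10780 - 1 = -10781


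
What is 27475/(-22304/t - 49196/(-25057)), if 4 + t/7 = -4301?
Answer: 506004190125/49790068 ≈ 10163.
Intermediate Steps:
t = -30135 (t = -28 + 7*(-4301) = -28 - 30107 = -30135)
27475/(-22304/t - 49196/(-25057)) = 27475/(-22304/(-30135) - 49196/(-25057)) = 27475/(-22304*(-1/30135) - 49196*(-1/25057)) = 27475/(544/735 + 49196/25057) = 27475/(49790068/18416895) = 27475*(18416895/49790068) = 506004190125/49790068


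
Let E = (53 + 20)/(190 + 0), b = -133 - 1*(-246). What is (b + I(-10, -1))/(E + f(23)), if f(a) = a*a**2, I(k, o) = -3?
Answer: 20900/2311803 ≈ 0.0090406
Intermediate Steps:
f(a) = a**3
b = 113 (b = -133 + 246 = 113)
E = 73/190 ≈ 0.38421
(b + I(-10, -1))/(E + f(23)) = (113 - 3)/(73/190 + 23**3) = 110/(73/190 + 12167) = 110/(2311803/190) = 110*(190/2311803) = 20900/2311803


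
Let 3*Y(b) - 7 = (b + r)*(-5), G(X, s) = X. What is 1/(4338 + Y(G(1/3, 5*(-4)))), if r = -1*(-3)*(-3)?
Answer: 9/39193 ≈ 0.00022963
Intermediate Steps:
r = -9 (r = 3*(-3) = -9)
Y(b) = 52/3 - 5*b/3 (Y(b) = 7/3 + ((b - 9)*(-5))/3 = 7/3 + ((-9 + b)*(-5))/3 = 7/3 + (45 - 5*b)/3 = 7/3 + (15 - 5*b/3) = 52/3 - 5*b/3)
1/(4338 + Y(G(1/3, 5*(-4)))) = 1/(4338 + (52/3 - 5/3/3)) = 1/(4338 + (52/3 - 5/3*1/3)) = 1/(4338 + (52/3 - 5/9)) = 1/(4338 + 151/9) = 1/(39193/9) = 9/39193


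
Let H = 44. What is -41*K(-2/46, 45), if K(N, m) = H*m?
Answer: -81180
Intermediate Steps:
K(N, m) = 44*m
-41*K(-2/46, 45) = -1804*45 = -41*1980 = -81180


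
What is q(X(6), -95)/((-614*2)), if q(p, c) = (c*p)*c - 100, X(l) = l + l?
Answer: -27050/307 ≈ -88.111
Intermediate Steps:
X(l) = 2*l
q(p, c) = -100 + p*c² (q(p, c) = p*c² - 100 = -100 + p*c²)
q(X(6), -95)/((-614*2)) = (-100 + (2*6)*(-95)²)/((-614*2)) = (-100 + 12*9025)/(-1228) = (-100 + 108300)*(-1/1228) = 108200*(-1/1228) = -27050/307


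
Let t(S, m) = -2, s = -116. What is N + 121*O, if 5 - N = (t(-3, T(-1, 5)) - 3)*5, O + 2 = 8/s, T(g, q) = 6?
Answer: -6390/29 ≈ -220.34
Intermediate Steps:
O = -60/29 (O = -2 + 8/(-116) = -2 + 8*(-1/116) = -2 - 2/29 = -60/29 ≈ -2.0690)
N = 30 (N = 5 - (-2 - 3)*5 = 5 - (-5)*5 = 5 - 1*(-25) = 5 + 25 = 30)
N + 121*O = 30 + 121*(-60/29) = 30 - 7260/29 = -6390/29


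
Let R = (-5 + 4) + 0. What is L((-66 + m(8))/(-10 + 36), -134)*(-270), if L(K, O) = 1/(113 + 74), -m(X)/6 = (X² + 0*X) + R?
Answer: -270/187 ≈ -1.4438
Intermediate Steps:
R = -1 (R = -1 + 0 = -1)
m(X) = 6 - 6*X² (m(X) = -6*((X² + 0*X) - 1) = -6*((X² + 0) - 1) = -6*(X² - 1) = -6*(-1 + X²) = 6 - 6*X²)
L(K, O) = 1/187
L((-66 + m(8))/(-10 + 36), -134)*(-270) = (1/187)*(-270) = -270/187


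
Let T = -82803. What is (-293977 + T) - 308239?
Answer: -685019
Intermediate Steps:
(-293977 + T) - 308239 = (-293977 - 82803) - 308239 = -376780 - 308239 = -685019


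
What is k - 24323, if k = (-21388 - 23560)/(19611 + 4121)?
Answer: -8489388/349 ≈ -24325.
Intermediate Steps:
k = -661/349 (k = -44948/23732 = -44948*1/23732 = -661/349 ≈ -1.8940)
k - 24323 = -661/349 - 24323 = -8489388/349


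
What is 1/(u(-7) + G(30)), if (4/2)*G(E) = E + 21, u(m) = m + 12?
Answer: 2/61 ≈ 0.032787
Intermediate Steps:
u(m) = 12 + m
G(E) = 21/2 + E/2 (G(E) = (E + 21)/2 = (21 + E)/2 = 21/2 + E/2)
1/(u(-7) + G(30)) = 1/((12 - 7) + (21/2 + (½)*30)) = 1/(5 + (21/2 + 15)) = 1/(5 + 51/2) = 1/(61/2) = 2/61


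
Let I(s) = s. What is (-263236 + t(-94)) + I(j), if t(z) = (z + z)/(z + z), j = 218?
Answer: -263017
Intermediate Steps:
t(z) = 1 (t(z) = (2*z)/((2*z)) = (2*z)*(1/(2*z)) = 1)
(-263236 + t(-94)) + I(j) = (-263236 + 1) + 218 = -263235 + 218 = -263017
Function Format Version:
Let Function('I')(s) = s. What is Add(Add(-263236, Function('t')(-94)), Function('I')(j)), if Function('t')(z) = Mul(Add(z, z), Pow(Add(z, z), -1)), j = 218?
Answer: -263017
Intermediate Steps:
Function('t')(z) = 1 (Function('t')(z) = Mul(Mul(2, z), Pow(Mul(2, z), -1)) = Mul(Mul(2, z), Mul(Rational(1, 2), Pow(z, -1))) = 1)
Add(Add(-263236, Function('t')(-94)), Function('I')(j)) = Add(Add(-263236, 1), 218) = Add(-263235, 218) = -263017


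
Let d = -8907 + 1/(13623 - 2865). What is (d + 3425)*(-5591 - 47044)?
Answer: 94065691225/326 ≈ 2.8855e+8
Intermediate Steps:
d = -95821505/10758 (d = -8907 + 1/10758 = -95821505/10758 ≈ -8907.0)
(d + 3425)*(-5591 - 47044) = (-95821505/10758 + 3425)*(-5591 - 47044) = -58975355/10758*(-52635) = 94065691225/326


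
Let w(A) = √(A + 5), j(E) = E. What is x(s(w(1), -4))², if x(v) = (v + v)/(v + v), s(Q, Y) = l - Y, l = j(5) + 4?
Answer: 1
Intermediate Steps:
w(A) = √(5 + A)
l = 9 (l = 5 + 4 = 9)
s(Q, Y) = 9 - Y
x(v) = 1 (x(v) = (2*v)/((2*v)) = (2*v)*(1/(2*v)) = 1)
x(s(w(1), -4))² = 1² = 1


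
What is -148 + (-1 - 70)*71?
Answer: -5189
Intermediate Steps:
-148 + (-1 - 70)*71 = -148 - 71*71 = -148 - 5041 = -5189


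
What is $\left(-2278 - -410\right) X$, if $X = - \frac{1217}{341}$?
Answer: $\frac{2273356}{341} \approx 6666.7$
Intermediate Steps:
$X = - \frac{1217}{341}$ ($X = \left(-1217\right) \frac{1}{341} = - \frac{1217}{341} \approx -3.5689$)
$\left(-2278 - -410\right) X = \left(-2278 - -410\right) \left(- \frac{1217}{341}\right) = \left(-2278 + 410\right) \left(- \frac{1217}{341}\right) = \left(-1868\right) \left(- \frac{1217}{341}\right) = \frac{2273356}{341}$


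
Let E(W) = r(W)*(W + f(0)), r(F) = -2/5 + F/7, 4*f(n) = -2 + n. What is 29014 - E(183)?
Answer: 340423/14 ≈ 24316.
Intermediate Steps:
f(n) = -1/2 + n/4 (f(n) = (-2 + n)/4 = -1/2 + n/4)
r(F) = -2/5 + F/7 (r(F) = -2*1/5 + F*(1/7) = -2/5 + F/7)
E(W) = (-2/5 + W/7)*(-1/2 + W) (E(W) = (-2/5 + W/7)*(W + (-1/2 + (1/4)*0)) = (-2/5 + W/7)*(W + (-1/2 + 0)) = (-2/5 + W/7)*(W - 1/2) = (-2/5 + W/7)*(-1/2 + W))
29014 - E(183) = 29014 - (-1 + 2*183)*(-14 + 5*183)/70 = 29014 - (-1 + 366)*(-14 + 915)/70 = 29014 - 365*901/70 = 29014 - 1*65773/14 = 29014 - 65773/14 = 340423/14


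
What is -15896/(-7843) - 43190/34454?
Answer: 648887/839201 ≈ 0.77322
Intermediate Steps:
-15896/(-7843) - 43190/34454 = -15896*(-1/7843) - 43190*1/34454 = 15896/7843 - 3085/2461 = 648887/839201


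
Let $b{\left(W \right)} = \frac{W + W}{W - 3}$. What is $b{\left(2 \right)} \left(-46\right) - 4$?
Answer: $180$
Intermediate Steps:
$b{\left(W \right)} = \frac{2 W}{-3 + W}$
$b{\left(2 \right)} \left(-46\right) - 4 = 2 \cdot 2 \frac{1}{-3 + 2} \left(-46\right) - 4 = 2 \cdot 2 \frac{1}{-1} \left(-46\right) - 4 = 2 \cdot 2 \left(-1\right) \left(-46\right) - 4 = \left(-4\right) \left(-46\right) - 4 = 184 - 4 = 180$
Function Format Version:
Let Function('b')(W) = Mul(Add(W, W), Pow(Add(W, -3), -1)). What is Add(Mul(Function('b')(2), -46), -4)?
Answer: 180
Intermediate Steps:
Function('b')(W) = Mul(2, W, Pow(Add(-3, W), -1)) (Function('b')(W) = Mul(Mul(2, W), Pow(Add(-3, W), -1)) = Mul(2, W, Pow(Add(-3, W), -1)))
Add(Mul(Function('b')(2), -46), -4) = Add(Mul(Mul(2, 2, Pow(Add(-3, 2), -1)), -46), -4) = Add(Mul(Mul(2, 2, Pow(-1, -1)), -46), -4) = Add(Mul(Mul(2, 2, -1), -46), -4) = Add(Mul(-4, -46), -4) = Add(184, -4) = 180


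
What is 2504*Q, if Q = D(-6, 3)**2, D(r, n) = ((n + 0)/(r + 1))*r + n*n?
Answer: 9938376/25 ≈ 3.9754e+5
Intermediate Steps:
D(r, n) = n**2 + n*r/(1 + r) (D(r, n) = (n/(1 + r))*r + n**2 = n*r/(1 + r) + n**2 = n**2 + n*r/(1 + r))
Q = 3969/25 (Q = (3*(3 - 6 + 3*(-6))/(1 - 6))**2 = (3*(3 - 6 - 18)/(-5))**2 = (3*(-1/5)*(-21))**2 = (63/5)**2 = 3969/25 ≈ 158.76)
2504*Q = 2504*(3969/25) = 9938376/25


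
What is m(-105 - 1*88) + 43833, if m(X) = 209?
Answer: 44042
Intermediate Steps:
m(-105 - 1*88) + 43833 = 209 + 43833 = 44042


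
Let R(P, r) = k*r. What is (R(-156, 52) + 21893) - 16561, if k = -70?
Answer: 1692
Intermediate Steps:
R(P, r) = -70*r
(R(-156, 52) + 21893) - 16561 = (-70*52 + 21893) - 16561 = (-3640 + 21893) - 16561 = 18253 - 16561 = 1692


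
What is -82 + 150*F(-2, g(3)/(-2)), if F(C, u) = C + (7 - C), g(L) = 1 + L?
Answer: 968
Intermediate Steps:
F(C, u) = 7
-82 + 150*F(-2, g(3)/(-2)) = -82 + 150*7 = -82 + 1050 = 968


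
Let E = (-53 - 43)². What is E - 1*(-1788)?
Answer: 11004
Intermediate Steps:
E = 9216 (E = (-96)² = 9216)
E - 1*(-1788) = 9216 - 1*(-1788) = 9216 + 1788 = 11004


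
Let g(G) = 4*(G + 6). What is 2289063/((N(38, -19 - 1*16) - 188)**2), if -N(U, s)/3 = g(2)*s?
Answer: 2289063/10061584 ≈ 0.22751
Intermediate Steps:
g(G) = 24 + 4*G (g(G) = 4*(6 + G) = 24 + 4*G)
N(U, s) = -96*s (N(U, s) = -3*(24 + 4*2)*s = -3*(24 + 8)*s = -96*s)
2289063/((N(38, -19 - 1*16) - 188)**2) = 2289063/((-96*(-19 - 1*16) - 188)**2) = 2289063/((-96*(-19 - 16) - 188)**2) = 2289063/((-96*(-35) - 188)**2) = 2289063/((3360 - 188)**2) = 2289063/(3172**2) = 2289063/10061584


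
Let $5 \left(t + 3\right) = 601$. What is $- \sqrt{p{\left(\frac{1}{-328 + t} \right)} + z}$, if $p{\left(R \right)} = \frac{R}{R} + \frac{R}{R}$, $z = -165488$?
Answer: $- i \sqrt{165486} \approx - 406.8 i$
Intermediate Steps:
$t = \frac{586}{5}$ ($t = -3 + \frac{1}{5} \cdot 601 = -3 + \frac{601}{5} = \frac{586}{5} \approx 117.2$)
$p{\left(R \right)} = 2$ ($p{\left(R \right)} = 1 + 1 = 2$)
$- \sqrt{p{\left(\frac{1}{-328 + t} \right)} + z} = - \sqrt{2 - 165488} = - \sqrt{-165486} = - i \sqrt{165486}$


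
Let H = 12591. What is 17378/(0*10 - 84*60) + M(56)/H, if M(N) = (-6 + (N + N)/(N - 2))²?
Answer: -8858513039/2570074920 ≈ -3.4468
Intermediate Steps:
M(N) = (-6 + 2*N/(-2 + N))² (M(N) = (-6 + (2*N)/(-2 + N))² = (-6 + 2*N/(-2 + N))²)
17378/(0*10 - 84*60) + M(56)/H = 17378/(0*10 - 84*60) + (16*(-3 + 56)²/(-2 + 56)²)/12591 = 17378/(0 - 5040) + (16*53²/54²)*(1/12591) = 17378/(-5040) + (16*2809*(1/2916))*(1/12591) = 17378*(-1/5040) + (11236/729)*(1/12591) = -8689/2520 + 11236/9178839 = -8858513039/2570074920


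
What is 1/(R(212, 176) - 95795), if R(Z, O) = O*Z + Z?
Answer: -1/58271 ≈ -1.7161e-5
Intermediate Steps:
R(Z, O) = Z + O*Z
1/(R(212, 176) - 95795) = 1/(212*(1 + 176) - 95795) = 1/(212*177 - 95795) = 1/(37524 - 95795) = 1/(-58271) = -1/58271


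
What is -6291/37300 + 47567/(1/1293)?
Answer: 2294104080009/37300 ≈ 6.1504e+7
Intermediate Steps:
-6291/37300 + 47567/(1/1293) = -6291*1/37300 + 47567/(1/1293) = -6291/37300 + 47567*1293 = -6291/37300 + 61504131 = 2294104080009/37300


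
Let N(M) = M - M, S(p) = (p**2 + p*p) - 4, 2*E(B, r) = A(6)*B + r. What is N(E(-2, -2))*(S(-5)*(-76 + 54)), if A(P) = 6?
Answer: 0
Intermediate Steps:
E(B, r) = r/2 + 3*B (E(B, r) = (6*B + r)/2 = (r + 6*B)/2 = r/2 + 3*B)
S(p) = -4 + 2*p**2 (S(p) = (p**2 + p**2) - 4 = 2*p**2 - 4 = -4 + 2*p**2)
N(M) = 0
N(E(-2, -2))*(S(-5)*(-76 + 54)) = 0*((-4 + 2*(-5)**2)*(-76 + 54)) = 0*((-4 + 2*25)*(-22)) = 0*((-4 + 50)*(-22)) = 0*(46*(-22)) = 0*(-1012) = 0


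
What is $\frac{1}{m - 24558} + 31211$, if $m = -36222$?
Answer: $\frac{1897004579}{60780} \approx 31211.0$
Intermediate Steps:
$\frac{1}{m - 24558} + 31211 = \frac{1}{-36222 - 24558} + 31211 = \frac{1}{-60780} + 31211 = - \frac{1}{60780} + 31211 = \frac{1897004579}{60780}$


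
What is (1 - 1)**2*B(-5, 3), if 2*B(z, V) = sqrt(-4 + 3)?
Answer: 0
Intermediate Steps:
B(z, V) = I/2 (B(z, V) = sqrt(-4 + 3)/2 = sqrt(-1)/2 = I/2)
(1 - 1)**2*B(-5, 3) = (1 - 1)**2*(I/2) = 0**2*(I/2) = 0*(I/2) = 0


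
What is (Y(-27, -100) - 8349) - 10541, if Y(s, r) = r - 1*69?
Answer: -19059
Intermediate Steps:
Y(s, r) = -69 + r (Y(s, r) = r - 69 = -69 + r)
(Y(-27, -100) - 8349) - 10541 = ((-69 - 100) - 8349) - 10541 = (-169 - 8349) - 10541 = -8518 - 10541 = -19059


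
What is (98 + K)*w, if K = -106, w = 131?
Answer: -1048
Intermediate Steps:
(98 + K)*w = (98 - 106)*131 = -8*131 = -1048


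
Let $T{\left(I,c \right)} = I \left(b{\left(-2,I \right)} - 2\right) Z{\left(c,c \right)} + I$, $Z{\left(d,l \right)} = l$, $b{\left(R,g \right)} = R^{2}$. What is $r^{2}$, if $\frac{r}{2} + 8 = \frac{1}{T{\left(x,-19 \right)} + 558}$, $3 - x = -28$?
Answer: $\frac{88849476}{346921} \approx 256.11$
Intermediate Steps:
$x = 31$ ($x = 3 - -28 = 3 + 28 = 31$)
$T{\left(I,c \right)} = I + 2 I c$ ($T{\left(I,c \right)} = I \left(\left(-2\right)^{2} - 2\right) c + I = I \left(4 - 2\right) c + I = I 2 c + I = 2 I c + I = I + 2 I c$)
$r = - \frac{9426}{589}$ ($r = -16 + \frac{2}{31 \left(1 + 2 \left(-19\right)\right) + 558} = -16 + \frac{2}{31 \left(1 - 38\right) + 558} = -16 + \frac{2}{31 \left(-37\right) + 558} = -16 + \frac{2}{-1147 + 558} = -16 + \frac{2}{-589} = -16 + 2 \left(- \frac{1}{589}\right) = -16 - \frac{2}{589} = - \frac{9426}{589} \approx -16.003$)
$r^{2} = \left(- \frac{9426}{589}\right)^{2} = \frac{88849476}{346921}$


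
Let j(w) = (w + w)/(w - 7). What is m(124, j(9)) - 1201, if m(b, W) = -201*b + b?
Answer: -26001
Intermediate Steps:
j(w) = 2*w/(-7 + w) (j(w) = (2*w)/(-7 + w) = 2*w/(-7 + w))
m(b, W) = -200*b
m(124, j(9)) - 1201 = -200*124 - 1201 = -24800 - 1201 = -26001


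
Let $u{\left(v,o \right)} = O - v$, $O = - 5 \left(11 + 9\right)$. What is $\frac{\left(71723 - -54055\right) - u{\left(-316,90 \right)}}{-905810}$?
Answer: $- \frac{62781}{452905} \approx -0.13862$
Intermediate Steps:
$O = -100$ ($O = \left(-5\right) 20 = -100$)
$u{\left(v,o \right)} = -100 - v$
$\frac{\left(71723 - -54055\right) - u{\left(-316,90 \right)}}{-905810} = \frac{\left(71723 - -54055\right) - \left(-100 - -316\right)}{-905810} = \left(\left(71723 + 54055\right) - \left(-100 + 316\right)\right) \left(- \frac{1}{905810}\right) = \left(125778 - 216\right) \left(- \frac{1}{905810}\right) = 125562 \left(- \frac{1}{905810}\right) = - \frac{62781}{452905}$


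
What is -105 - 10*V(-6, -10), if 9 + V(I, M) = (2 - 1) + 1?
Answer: -35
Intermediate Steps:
V(I, M) = -7 (V(I, M) = -9 + ((2 - 1) + 1) = -9 + (1 + 1) = -9 + 2 = -7)
-105 - 10*V(-6, -10) = -105 - 10*(-7) = -105 + 70 = -35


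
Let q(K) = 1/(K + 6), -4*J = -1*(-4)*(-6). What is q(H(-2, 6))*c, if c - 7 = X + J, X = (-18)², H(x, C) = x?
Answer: 337/4 ≈ 84.250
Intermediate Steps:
X = 324
J = 6 (J = -(-1*(-4))*(-6)/4 = -(-6) = -¼*(-24) = 6)
q(K) = 1/(6 + K)
c = 337 (c = 7 + (324 + 6) = 7 + 330 = 337)
q(H(-2, 6))*c = 337/(6 - 2) = 337/4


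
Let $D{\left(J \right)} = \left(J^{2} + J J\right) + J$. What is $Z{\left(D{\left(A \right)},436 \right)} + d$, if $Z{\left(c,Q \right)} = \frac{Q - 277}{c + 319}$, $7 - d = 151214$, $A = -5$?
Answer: $- \frac{55039189}{364} \approx -1.5121 \cdot 10^{5}$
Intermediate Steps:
$d = -151207$ ($d = 7 - 151214 = -151207$)
$D{\left(J \right)} = J + 2 J^{2}$ ($D{\left(J \right)} = \left(J^{2} + J^{2}\right) + J = 2 J^{2} + J = J + 2 J^{2}$)
$Z{\left(c,Q \right)} = \frac{-277 + Q}{319 + c}$
$Z{\left(D{\left(A \right)},436 \right)} + d = \frac{-277 + 436}{319 - 5 \left(1 + 2 \left(-5\right)\right)} - 151207 = \frac{1}{319 - 5 \left(1 - 10\right)} 159 - 151207 = \frac{1}{319 - -45} \cdot 159 - 151207 = \frac{1}{319 + 45} \cdot 159 - 151207 = \frac{1}{364} \cdot 159 - 151207 = \frac{159}{364} - 151207 = - \frac{55039189}{364}$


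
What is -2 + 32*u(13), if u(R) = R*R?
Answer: 5406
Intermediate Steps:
u(R) = R**2
-2 + 32*u(13) = -2 + 32*13**2 = -2 + 32*169 = -2 + 5408 = 5406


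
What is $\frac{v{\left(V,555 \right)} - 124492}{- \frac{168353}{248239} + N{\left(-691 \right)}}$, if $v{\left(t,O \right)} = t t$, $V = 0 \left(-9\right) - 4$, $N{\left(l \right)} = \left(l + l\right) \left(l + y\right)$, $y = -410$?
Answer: $- \frac{30899797764}{377715825745} \approx -0.081807$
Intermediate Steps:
$N{\left(l \right)} = 2 l \left(-410 + l\right)$ ($N{\left(l \right)} = \left(l + l\right) \left(l - 410\right) = 2 l \left(-410 + l\right)$)
$V = -4$ ($V = 0 - 4 = -4$)
$v{\left(t,O \right)} = t^{2}$
$\frac{v{\left(V,555 \right)} - 124492}{- \frac{168353}{248239} + N{\left(-691 \right)}} = \frac{\left(-4\right)^{2} - 124492}{- \frac{168353}{248239} + 2 \left(-691\right) \left(-410 - 691\right)} = \frac{16 - 124492}{\left(-168353\right) \frac{1}{248239} + 2 \left(-691\right) \left(-1101\right)} = - \frac{124476}{- \frac{168353}{248239} + 1521582} = - \frac{124476}{\frac{377715825745}{248239}} = \left(-124476\right) \frac{248239}{377715825745} = - \frac{30899797764}{377715825745}$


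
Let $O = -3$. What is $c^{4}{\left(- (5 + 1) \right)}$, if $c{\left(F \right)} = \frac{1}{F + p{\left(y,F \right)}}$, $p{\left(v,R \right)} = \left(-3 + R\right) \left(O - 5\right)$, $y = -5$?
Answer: $\frac{1}{18974736} \approx 5.2702 \cdot 10^{-8}$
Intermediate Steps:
$p{\left(v,R \right)} = 24 - 8 R$ ($p{\left(v,R \right)} = \left(-3 + R\right) \left(-3 - 5\right) = \left(-3 + R\right) \left(-8\right) = 24 - 8 R$)
$c{\left(F \right)} = \frac{1}{24 - 7 F}$ ($c{\left(F \right)} = \frac{1}{F - \left(-24 + 8 F\right)} = \frac{1}{24 - 7 F}$)
$c^{4}{\left(- (5 + 1) \right)} = \left(- \frac{1}{-24 + 7 \left(- (5 + 1)\right)}\right)^{4} = \left(- \frac{1}{-24 + 7 \left(\left(-1\right) 6\right)}\right)^{4} = \left(- \frac{1}{-24 + 7 \left(-6\right)}\right)^{4} = \left(- \frac{1}{-24 - 42}\right)^{4} = \left(- \frac{1}{-66}\right)^{4} = \left(\left(-1\right) \left(- \frac{1}{66}\right)\right)^{4} = \left(\frac{1}{66}\right)^{4} = \frac{1}{18974736}$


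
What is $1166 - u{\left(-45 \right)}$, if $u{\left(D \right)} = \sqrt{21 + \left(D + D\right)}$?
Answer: $1166 - i \sqrt{69} \approx 1166.0 - 8.3066 i$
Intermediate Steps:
$u{\left(D \right)} = \sqrt{21 + 2 D}$
$1166 - u{\left(-45 \right)} = 1166 - \sqrt{21 + 2 \left(-45\right)} = 1166 - \sqrt{21 - 90} = 1166 - \sqrt{-69} = 1166 - i \sqrt{69}$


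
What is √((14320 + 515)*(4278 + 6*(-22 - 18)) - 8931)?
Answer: √59894799 ≈ 7739.2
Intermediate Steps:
√((14320 + 515)*(4278 + 6*(-22 - 18)) - 8931) = √(14835*(4278 + 6*(-40)) - 8931) = √(14835*(4278 - 240) - 8931) = √(14835*4038 - 8931) = √(59903730 - 8931) = √59894799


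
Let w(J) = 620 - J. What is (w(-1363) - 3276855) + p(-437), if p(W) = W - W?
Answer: -3274872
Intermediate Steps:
p(W) = 0
(w(-1363) - 3276855) + p(-437) = ((620 - 1*(-1363)) - 3276855) + 0 = ((620 + 1363) - 3276855) + 0 = (1983 - 3276855) + 0 = -3274872 + 0 = -3274872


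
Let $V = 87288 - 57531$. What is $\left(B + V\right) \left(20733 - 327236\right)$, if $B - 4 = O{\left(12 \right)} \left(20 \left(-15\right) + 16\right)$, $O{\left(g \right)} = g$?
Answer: $-8077273559$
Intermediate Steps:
$V = 29757$
$B = -3404$ ($B = 4 + 12 \left(20 \left(-15\right) + 16\right) = 4 + 12 \left(-300 + 16\right) = 4 + 12 \left(-284\right) = 4 - 3408 = -3404$)
$\left(B + V\right) \left(20733 - 327236\right) = \left(-3404 + 29757\right) \left(20733 - 327236\right) = 26353 \left(-306503\right) = -8077273559$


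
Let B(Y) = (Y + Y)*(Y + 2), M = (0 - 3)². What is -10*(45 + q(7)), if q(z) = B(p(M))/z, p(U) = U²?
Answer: -137610/7 ≈ -19659.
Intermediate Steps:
M = 9 (M = (-3)² = 9)
B(Y) = 2*Y*(2 + Y) (B(Y) = (2*Y)*(2 + Y) = 2*Y*(2 + Y))
q(z) = 13446/z (q(z) = (2*9²*(2 + 9²))/z = (2*81*(2 + 81))/z = (2*81*83)/z = 13446/z)
-10*(45 + q(7)) = -10*(45 + 13446/7) = -10*13761/7 = -137610/7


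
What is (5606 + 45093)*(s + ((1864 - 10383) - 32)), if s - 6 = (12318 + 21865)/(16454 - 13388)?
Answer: -1326528536113/3066 ≈ -4.3266e+8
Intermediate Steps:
s = 52579/3066 (s = 6 + (12318 + 21865)/(16454 - 13388) = 6 + 34183/3066 = 52579/3066 ≈ 17.149)
(5606 + 45093)*(s + ((1864 - 10383) - 32)) = (5606 + 45093)*(52579/3066 + ((1864 - 10383) - 32)) = 50699*(52579/3066 + (-8519 - 32)) = 50699*(52579/3066 - 8551) = 50699*(-26164787/3066) = -1326528536113/3066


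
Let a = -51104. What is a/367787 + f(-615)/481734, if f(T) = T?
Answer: -8281574447/59058500886 ≈ -0.14023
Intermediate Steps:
a/367787 + f(-615)/481734 = -51104/367787 - 615/481734 = -51104*1/367787 - 615*1/481734 = -51104/367787 - 205/160578 = -8281574447/59058500886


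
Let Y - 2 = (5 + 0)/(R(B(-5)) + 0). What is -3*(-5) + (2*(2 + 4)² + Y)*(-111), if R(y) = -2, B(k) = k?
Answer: -15843/2 ≈ -7921.5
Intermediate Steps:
Y = -½ (Y = 2 + (5 + 0)/(-2 + 0) = 2 + 5/(-2) = 2 + 5*(-½) = 2 - 5/2 = -½ ≈ -0.50000)
-3*(-5) + (2*(2 + 4)² + Y)*(-111) = -3*(-5) + (2*(2 + 4)² - ½)*(-111) = 15 + (2*6² - ½)*(-111) = 15 + (2*36 - ½)*(-111) = 15 + (72 - ½)*(-111) = 15 + (143/2)*(-111) = 15 - 15873/2 = -15843/2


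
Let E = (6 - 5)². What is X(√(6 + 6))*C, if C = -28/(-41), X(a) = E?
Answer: 28/41 ≈ 0.68293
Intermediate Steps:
E = 1 (E = 1² = 1)
X(a) = 1
C = 28/41 (C = -28*(-1/41) = 28/41 ≈ 0.68293)
X(√(6 + 6))*C = 1*(28/41) = 28/41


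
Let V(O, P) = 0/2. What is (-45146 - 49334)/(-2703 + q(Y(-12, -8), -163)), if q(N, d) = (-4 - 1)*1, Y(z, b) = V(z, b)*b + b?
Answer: 23620/677 ≈ 34.889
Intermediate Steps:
V(O, P) = 0 (V(O, P) = 0*(½) = 0)
Y(z, b) = b (Y(z, b) = 0*b + b = 0 + b = b)
q(N, d) = -5 (q(N, d) = -5*1 = -5)
(-45146 - 49334)/(-2703 + q(Y(-12, -8), -163)) = (-45146 - 49334)/(-2703 - 5) = -94480/(-2708) = -94480*(-1/2708) = 23620/677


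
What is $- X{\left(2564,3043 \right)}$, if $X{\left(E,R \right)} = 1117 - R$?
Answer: $1926$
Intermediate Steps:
$- X{\left(2564,3043 \right)} = - (1117 - 3043) = \left(-1\right) \left(-1926\right) = 1926$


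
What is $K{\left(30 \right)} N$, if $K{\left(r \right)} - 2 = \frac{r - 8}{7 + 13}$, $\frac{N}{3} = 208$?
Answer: $\frac{9672}{5} \approx 1934.4$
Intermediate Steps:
$N = 624$ ($N = 3 \cdot 208 = 624$)
$K{\left(r \right)} = \frac{8}{5} + \frac{r}{20}$ ($K{\left(r \right)} = 2 + \frac{r - 8}{7 + 13} = 2 + \frac{-8 + r}{20} = 2 + \left(-8 + r\right) \frac{1}{20} = 2 + \left(- \frac{2}{5} + \frac{r}{20}\right) = \frac{8}{5} + \frac{r}{20}$)
$K{\left(30 \right)} N = \left(\frac{8}{5} + \frac{1}{20} \cdot 30\right) 624 = \left(\frac{8}{5} + \frac{3}{2}\right) 624 = \frac{31}{10} \cdot 624 = \frac{9672}{5}$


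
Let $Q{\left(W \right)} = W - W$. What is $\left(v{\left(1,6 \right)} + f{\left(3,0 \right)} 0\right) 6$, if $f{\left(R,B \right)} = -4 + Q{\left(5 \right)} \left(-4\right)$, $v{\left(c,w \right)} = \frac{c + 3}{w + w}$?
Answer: $2$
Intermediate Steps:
$Q{\left(W \right)} = 0$
$v{\left(c,w \right)} = \frac{3 + c}{2 w}$
$f{\left(R,B \right)} = -4$ ($f{\left(R,B \right)} = -4 + 0 \left(-4\right) = -4 + 0 = -4$)
$\left(v{\left(1,6 \right)} + f{\left(3,0 \right)} 0\right) 6 = \left(\frac{3 + 1}{2 \cdot 6} - 0\right) 6 = \left(\frac{1}{2} \cdot \frac{1}{6} \cdot 4 + 0\right) 6 = \left(\frac{1}{3} + 0\right) 6 = \frac{1}{3} \cdot 6 = 2$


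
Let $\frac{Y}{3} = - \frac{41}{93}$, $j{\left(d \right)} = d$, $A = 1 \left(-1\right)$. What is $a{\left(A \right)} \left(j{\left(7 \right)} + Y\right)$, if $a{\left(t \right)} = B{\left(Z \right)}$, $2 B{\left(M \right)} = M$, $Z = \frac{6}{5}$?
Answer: $\frac{528}{155} \approx 3.4065$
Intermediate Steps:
$A = -1$
$Z = \frac{6}{5}$ ($Z = 6 \cdot \frac{1}{5} = \frac{6}{5} \approx 1.2$)
$B{\left(M \right)} = \frac{M}{2}$
$Y = - \frac{41}{31}$ ($Y = 3 \left(- \frac{41}{93}\right) = - \frac{41}{31} \approx -1.3226$)
$a{\left(t \right)} = \frac{3}{5}$ ($a{\left(t \right)} = \frac{1}{2} \cdot \frac{6}{5} = \frac{3}{5}$)
$a{\left(A \right)} \left(j{\left(7 \right)} + Y\right) = \frac{3 \left(7 - \frac{41}{31}\right)}{5} = \frac{3}{5} \cdot \frac{176}{31} = \frac{528}{155}$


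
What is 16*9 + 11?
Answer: 155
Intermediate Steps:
16*9 + 11 = 144 + 11 = 155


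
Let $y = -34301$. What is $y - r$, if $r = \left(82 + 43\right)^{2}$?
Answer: $-49926$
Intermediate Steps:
$r = 15625$ ($r = 125^{2} = 15625$)
$y - r = -34301 - 15625 = -49926$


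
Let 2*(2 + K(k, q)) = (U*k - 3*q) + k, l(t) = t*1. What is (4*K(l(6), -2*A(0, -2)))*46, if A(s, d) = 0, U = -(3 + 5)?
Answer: -4232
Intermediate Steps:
U = -8 (U = -1*8 = -8)
l(t) = t
K(k, q) = -2 - 7*k/2 - 3*q/2 (K(k, q) = -2 + ((-8*k - 3*q) + k)/2 = -2 + (-7*k - 3*q)/2 = -2 + (-7*k/2 - 3*q/2) = -2 - 7*k/2 - 3*q/2)
(4*K(l(6), -2*A(0, -2)))*46 = (4*(-2 - 7/2*6 - (-3)*0))*46 = (4*(-2 - 21 - 3/2*0))*46 = (4*(-2 - 21 + 0))*46 = (4*(-23))*46 = -92*46 = -4232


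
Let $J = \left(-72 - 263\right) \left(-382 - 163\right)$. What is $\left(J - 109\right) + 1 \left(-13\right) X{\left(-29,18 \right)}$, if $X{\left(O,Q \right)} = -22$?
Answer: $182752$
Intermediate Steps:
$J = 182575$ ($J = \left(-335\right) \left(-545\right) = 182575$)
$\left(J - 109\right) + 1 \left(-13\right) X{\left(-29,18 \right)} = \left(182575 - 109\right) + 1 \left(-13\right) \left(-22\right) = \left(182575 - 109\right) - -286 = 182466 + 286 = 182752$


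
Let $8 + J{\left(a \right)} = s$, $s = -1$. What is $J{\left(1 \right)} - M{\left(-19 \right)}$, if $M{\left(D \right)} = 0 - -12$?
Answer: $-21$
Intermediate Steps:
$J{\left(a \right)} = -9$ ($J{\left(a \right)} = -8 - 1 = -9$)
$M{\left(D \right)} = 12$ ($M{\left(D \right)} = 0 + 12 = 12$)
$J{\left(1 \right)} - M{\left(-19 \right)} = -9 - 12 = -21$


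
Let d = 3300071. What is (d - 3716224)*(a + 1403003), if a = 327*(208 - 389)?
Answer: -559233059848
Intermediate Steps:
a = -59187 (a = 327*(-181) = -59187)
(d - 3716224)*(a + 1403003) = (3300071 - 3716224)*(-59187 + 1403003) = -416153*1343816 = -559233059848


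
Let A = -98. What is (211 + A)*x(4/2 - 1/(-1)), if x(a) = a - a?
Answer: 0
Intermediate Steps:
x(a) = 0
(211 + A)*x(4/2 - 1/(-1)) = (211 - 98)*0 = 113*0 = 0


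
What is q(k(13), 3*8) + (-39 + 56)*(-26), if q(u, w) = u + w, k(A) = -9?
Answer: -427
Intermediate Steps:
q(k(13), 3*8) + (-39 + 56)*(-26) = (-9 + 3*8) + (-39 + 56)*(-26) = (-9 + 24) + 17*(-26) = 15 - 442 = -427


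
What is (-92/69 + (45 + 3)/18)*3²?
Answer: 12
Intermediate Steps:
(-92/69 + (45 + 3)/18)*3² = (-92*1/69 + 48*(1/18))*9 = (-4/3 + 8/3)*9 = (4/3)*9 = 12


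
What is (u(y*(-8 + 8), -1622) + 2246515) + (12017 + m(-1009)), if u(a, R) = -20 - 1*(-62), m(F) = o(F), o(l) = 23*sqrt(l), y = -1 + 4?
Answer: 2258574 + 23*I*sqrt(1009) ≈ 2.2586e+6 + 730.59*I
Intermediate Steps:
y = 3
m(F) = 23*sqrt(F)
u(a, R) = 42 (u(a, R) = -20 + 62 = 42)
(u(y*(-8 + 8), -1622) + 2246515) + (12017 + m(-1009)) = (42 + 2246515) + (12017 + 23*sqrt(-1009)) = 2246557 + (12017 + 23*(I*sqrt(1009))) = 2246557 + (12017 + 23*I*sqrt(1009)) = 2258574 + 23*I*sqrt(1009)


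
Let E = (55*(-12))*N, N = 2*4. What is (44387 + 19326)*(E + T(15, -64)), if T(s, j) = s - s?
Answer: -336404640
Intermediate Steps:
N = 8
T(s, j) = 0
E = -5280 (E = (55*(-12))*8 = -660*8 = -5280)
(44387 + 19326)*(E + T(15, -64)) = (44387 + 19326)*(-5280 + 0) = 63713*(-5280) = -336404640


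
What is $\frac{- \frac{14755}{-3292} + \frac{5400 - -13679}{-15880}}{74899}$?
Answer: $\frac{42875333}{978873006760} \approx 4.3801 \cdot 10^{-5}$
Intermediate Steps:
$\frac{- \frac{14755}{-3292} + \frac{5400 - -13679}{-15880}}{74899} = \left(\left(-14755\right) \left(- \frac{1}{3292}\right) + \left(5400 + 13679\right) \left(- \frac{1}{15880}\right)\right) \frac{1}{74899} = \left(\frac{14755}{3292} + 19079 \left(- \frac{1}{15880}\right)\right) \frac{1}{74899} = \left(\frac{14755}{3292} - \frac{19079}{15880}\right) \frac{1}{74899} = \frac{42875333}{13069240} \cdot \frac{1}{74899} = \frac{42875333}{978873006760}$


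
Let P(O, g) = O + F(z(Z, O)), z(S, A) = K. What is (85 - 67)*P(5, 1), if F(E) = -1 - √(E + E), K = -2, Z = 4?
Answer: 72 - 36*I ≈ 72.0 - 36.0*I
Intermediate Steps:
z(S, A) = -2
F(E) = -1 - √2*√E (F(E) = -1 - √(2*E) = -1 - √2*√E)
P(O, g) = -1 + O - 2*I (P(O, g) = O + (-1 - √2*√(-2)) = O + (-1 - √2*I*√2) = O + (-1 - 2*I) = -1 + O - 2*I)
(85 - 67)*P(5, 1) = (85 - 67)*(-1 + 5 - 2*I) = 18*(4 - 2*I) = 72 - 36*I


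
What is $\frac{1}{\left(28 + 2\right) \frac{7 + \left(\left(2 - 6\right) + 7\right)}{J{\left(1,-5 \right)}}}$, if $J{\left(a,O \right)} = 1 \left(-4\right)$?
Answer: $- \frac{1}{75} \approx -0.013333$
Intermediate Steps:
$J{\left(a,O \right)} = -4$
$\frac{1}{\left(28 + 2\right) \frac{7 + \left(\left(2 - 6\right) + 7\right)}{J{\left(1,-5 \right)}}} = \frac{1}{\left(28 + 2\right) \frac{7 + \left(\left(2 - 6\right) + 7\right)}{-4}} = \frac{1}{30 \left(- \frac{7 + \left(-4 + 7\right)}{4}\right)} = \frac{1}{30 \left(- \frac{7 + 3}{4}\right)} = \frac{1}{30 \left(\left(- \frac{1}{4}\right) 10\right)} = \frac{1}{30 \left(- \frac{5}{2}\right)} = \frac{1}{-75} = - \frac{1}{75}$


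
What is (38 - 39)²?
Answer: 1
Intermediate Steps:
(38 - 39)² = (-1)² = 1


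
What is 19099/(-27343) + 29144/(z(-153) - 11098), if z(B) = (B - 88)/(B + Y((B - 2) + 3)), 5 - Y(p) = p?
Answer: -4039983235/1220400119 ≈ -3.3104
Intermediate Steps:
Y(p) = 5 - p
z(B) = -22 + B/4 (z(B) = (B - 88)/(B + (5 - ((B - 2) + 3))) = (-88 + B)/(B + (5 - ((-2 + B) + 3))) = (-88 + B)/(B + (5 - (1 + B))) = (-88 + B)/(B + (5 + (-1 - B))) = (-88 + B)/(B + (4 - B)) = (-88 + B)/4 = (-88 + B)*(1/4) = -22 + B/4)
19099/(-27343) + 29144/(z(-153) - 11098) = 19099/(-27343) + 29144/((-22 + (1/4)*(-153)) - 11098) = 19099*(-1/27343) + 29144/((-22 - 153/4) - 11098) = -19099/27343 + 29144/(-241/4 - 11098) = -19099/27343 + 29144/(-44633/4) = -19099/27343 + 29144*(-4/44633) = -19099/27343 - 116576/44633 = -4039983235/1220400119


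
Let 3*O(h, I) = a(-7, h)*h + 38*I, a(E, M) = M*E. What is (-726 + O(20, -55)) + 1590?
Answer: -766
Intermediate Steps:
a(E, M) = E*M
O(h, I) = -7*h²/3 + 38*I/3 (O(h, I) = ((-7*h)*h + 38*I)/3 = (-7*h² + 38*I)/3 = -7*h²/3 + 38*I/3)
(-726 + O(20, -55)) + 1590 = (-726 + (-7/3*20² + (38/3)*(-55))) + 1590 = (-726 + (-7/3*400 - 2090/3)) + 1590 = (-726 + (-2800/3 - 2090/3)) + 1590 = (-726 - 1630) + 1590 = -2356 + 1590 = -766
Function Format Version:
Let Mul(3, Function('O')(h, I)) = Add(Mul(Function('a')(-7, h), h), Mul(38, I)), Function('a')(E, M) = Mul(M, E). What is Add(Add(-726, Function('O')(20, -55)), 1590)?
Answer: -766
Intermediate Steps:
Function('a')(E, M) = Mul(E, M)
Function('O')(h, I) = Add(Mul(Rational(-7, 3), Pow(h, 2)), Mul(Rational(38, 3), I)) (Function('O')(h, I) = Mul(Rational(1, 3), Add(Mul(Mul(-7, h), h), Mul(38, I))) = Mul(Rational(1, 3), Add(Mul(-7, Pow(h, 2)), Mul(38, I))) = Add(Mul(Rational(-7, 3), Pow(h, 2)), Mul(Rational(38, 3), I)))
Add(Add(-726, Function('O')(20, -55)), 1590) = Add(Add(-726, Add(Mul(Rational(-7, 3), Pow(20, 2)), Mul(Rational(38, 3), -55))), 1590) = Add(Add(-726, Add(Mul(Rational(-7, 3), 400), Rational(-2090, 3))), 1590) = Add(Add(-726, Add(Rational(-2800, 3), Rational(-2090, 3))), 1590) = Add(Add(-726, -1630), 1590) = Add(-2356, 1590) = -766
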